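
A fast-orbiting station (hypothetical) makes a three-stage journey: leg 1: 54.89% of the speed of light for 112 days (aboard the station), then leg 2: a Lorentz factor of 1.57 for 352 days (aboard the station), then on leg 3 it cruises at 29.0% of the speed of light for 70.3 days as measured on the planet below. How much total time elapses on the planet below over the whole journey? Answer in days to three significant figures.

Δt = 757 days

Leg 1: β = 0.5489; γ = 1/√(1 − 0.5489²) = 1/√0.6987 = 1.196; Δt_1 = 1.196 × 112 = 134.0 days.
Leg 2: γ = 1.57; Δt_2 = 1.570 × 352 = 552.6 days.
Leg 3: 70.3 days is already measured on the planet below.
Total: 134.0 + 552.6 + 70.30 days.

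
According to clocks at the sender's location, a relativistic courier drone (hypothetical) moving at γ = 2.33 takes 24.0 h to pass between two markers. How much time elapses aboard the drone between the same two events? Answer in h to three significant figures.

τ = 10.3 h

γ = 2.33
The interval measured at the sender's location is the dilated one; the clock aboard the drone measures the proper time τ = Δt/γ = 24.0/2.330 h.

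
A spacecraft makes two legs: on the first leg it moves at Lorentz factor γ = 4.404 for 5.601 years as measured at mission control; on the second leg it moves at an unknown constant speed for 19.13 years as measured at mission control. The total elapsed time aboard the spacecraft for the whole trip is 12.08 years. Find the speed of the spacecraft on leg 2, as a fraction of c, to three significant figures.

β = 0.825

Leg 1: γ = 4.404; τ_1 = 5.601/4.404 = 1.272 years.
Leg 2: speed unknown; τ_2 = 19.13/γ_2.
Total proper time: 1.272 + τ_2 = 12.08, so τ_2 = 12.08 − 1.272 = 10.81 years.
γ_2 = 19.13/10.81 = 1.770; β = √(1 − 1/γ²) = √0.6808.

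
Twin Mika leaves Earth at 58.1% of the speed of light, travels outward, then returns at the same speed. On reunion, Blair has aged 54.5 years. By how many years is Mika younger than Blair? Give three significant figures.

β = 0.581; γ = 1/√(1 − 0.581²) = 1/√0.6624 = 1.229
Mika's elapsed proper time: τ = 54.5/1.229 = 44.36 years.
Age gap = Δt − τ = 54.5 − 44.36 years.

Δt − τ = 10.1 years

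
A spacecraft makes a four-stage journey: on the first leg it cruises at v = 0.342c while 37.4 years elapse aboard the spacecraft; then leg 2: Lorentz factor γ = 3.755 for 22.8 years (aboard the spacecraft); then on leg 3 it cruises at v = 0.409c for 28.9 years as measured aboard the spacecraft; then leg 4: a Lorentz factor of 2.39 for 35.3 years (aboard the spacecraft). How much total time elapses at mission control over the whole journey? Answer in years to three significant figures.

Leg 1: γ = 1/√(1 − 0.342²) = 1/√0.8830 = 1.064; Δt_1 = 1.064 × 37.4 = 39.80 years.
Leg 2: γ = 3.755; Δt_2 = 3.755 × 22.8 = 85.61 years.
Leg 3: γ = 1/√(1 − 0.409²) = 1/√0.8327 = 1.096; Δt_3 = 1.096 × 28.9 = 31.67 years.
Leg 4: γ = 2.39; Δt_4 = 2.390 × 35.3 = 84.37 years.
Total: 39.80 + 85.61 + 31.67 + 84.37 years.

Δt = 241 years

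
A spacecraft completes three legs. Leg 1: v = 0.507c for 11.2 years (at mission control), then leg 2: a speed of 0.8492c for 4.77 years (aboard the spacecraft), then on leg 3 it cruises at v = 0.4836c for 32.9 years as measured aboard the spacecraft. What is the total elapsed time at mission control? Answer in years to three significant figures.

Δt = 57.8 years

Leg 1: 11.2 years is already measured at mission control.
Leg 2: γ = 1/√(1 − 0.8492²) = 1/√0.2789 = 1.894; Δt_2 = 1.894 × 4.77 = 9.033 years.
Leg 3: γ = 1/√(1 − 0.4836²) = 1/√0.7661 = 1.142; Δt_3 = 1.142 × 32.9 = 37.59 years.
Total: 11.20 + 9.033 + 37.59 years.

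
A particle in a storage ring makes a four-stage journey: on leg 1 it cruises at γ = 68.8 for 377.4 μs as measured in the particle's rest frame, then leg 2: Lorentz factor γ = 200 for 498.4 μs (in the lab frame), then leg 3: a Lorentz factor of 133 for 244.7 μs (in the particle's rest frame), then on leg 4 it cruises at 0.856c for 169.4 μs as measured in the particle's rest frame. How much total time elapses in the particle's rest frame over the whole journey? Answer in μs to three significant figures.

Leg 1: 377.4 μs is already measured in the particle's rest frame.
Leg 2: γ = 200; τ_2 = 498.4/200.0 = 2.492 μs.
Leg 3: 244.7 μs is already measured in the particle's rest frame.
Leg 4: 169.4 μs is already measured in the particle's rest frame.
Total: 377.4 + 2.492 + 244.7 + 169.4 μs.

τ = 794 μs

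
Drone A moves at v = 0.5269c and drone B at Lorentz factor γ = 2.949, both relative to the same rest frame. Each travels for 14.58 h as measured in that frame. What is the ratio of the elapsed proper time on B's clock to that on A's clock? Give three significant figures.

A: γ = 1/√(1 − 0.5269²) = 1/√0.7224 = 1.177. B: γ = 2.949.
τ_A/τ_B = γ_B/γ_A = 2.949/1.177 = 2.506, so τ_B/τ_A = 0.3990.

τ_B/τ_A = 0.399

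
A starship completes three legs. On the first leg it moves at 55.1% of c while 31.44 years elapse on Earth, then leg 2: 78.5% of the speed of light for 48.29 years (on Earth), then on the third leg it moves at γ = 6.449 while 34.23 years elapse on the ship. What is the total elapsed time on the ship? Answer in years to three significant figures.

τ = 90.4 years

Leg 1: β = 0.551; γ = 1/√(1 − 0.551²) = 1/√0.6964 = 1.198; τ_1 = 31.44/1.198 = 26.24 years.
Leg 2: β = 0.785; γ = 1/√(1 − 0.785²) = 1/√0.3838 = 1.614; τ_2 = 48.29/1.614 = 29.92 years.
Leg 3: 34.23 years is already measured on the ship.
Total: 26.24 + 29.92 + 34.23 years.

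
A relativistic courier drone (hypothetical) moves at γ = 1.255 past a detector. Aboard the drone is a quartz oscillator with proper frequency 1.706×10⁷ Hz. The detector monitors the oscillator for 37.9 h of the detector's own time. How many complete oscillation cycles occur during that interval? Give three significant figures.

N = 1.85×10¹²

γ = 1.255
During 37.9 h of lab time, the oscillator's proper time advances by τ = Δt/γ = 37.9/1.255 = 30.20 h = 1.087×10⁵ s.
N = f × τ = 1.706×10⁷ × 1.087×10⁵ = 1.855×10¹².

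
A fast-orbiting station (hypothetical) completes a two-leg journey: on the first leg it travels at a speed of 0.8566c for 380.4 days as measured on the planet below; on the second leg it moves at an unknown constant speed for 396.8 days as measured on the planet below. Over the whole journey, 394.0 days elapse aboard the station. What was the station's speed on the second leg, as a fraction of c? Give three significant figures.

β = 0.867

Leg 1: γ = 1/√(1 − 0.8566²) = 1/√0.2662 = 1.938; τ_1 = 380.4/1.938 = 196.3 days.
Leg 2: speed unknown; τ_2 = 396.8/γ_2.
Total proper time: 196.3 + τ_2 = 394.0, so τ_2 = 394.0 − 196.3 = 197.7 days.
γ_2 = 396.8/197.7 = 2.007; β = √(1 − 1/γ²) = √0.7517.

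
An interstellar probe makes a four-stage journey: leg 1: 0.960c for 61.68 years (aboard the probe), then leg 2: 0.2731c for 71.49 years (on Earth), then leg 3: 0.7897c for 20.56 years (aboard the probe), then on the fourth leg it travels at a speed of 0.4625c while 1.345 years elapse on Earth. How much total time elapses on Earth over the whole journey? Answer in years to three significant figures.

Leg 1: γ = 1/√(1 − 0.960²) = 25/7 ≈ 3.571; Δt_1 = 3.571 × 61.68 = 220.3 years.
Leg 2: 71.49 years is already measured on Earth.
Leg 3: γ = 1/√(1 − 0.7897²) = 1/√0.3764 = 1.630; Δt_3 = 1.630 × 20.56 = 33.51 years.
Leg 4: 1.345 years is already measured on Earth.
Total: 220.3 + 71.49 + 33.51 + 1.345 years.

Δt = 327 years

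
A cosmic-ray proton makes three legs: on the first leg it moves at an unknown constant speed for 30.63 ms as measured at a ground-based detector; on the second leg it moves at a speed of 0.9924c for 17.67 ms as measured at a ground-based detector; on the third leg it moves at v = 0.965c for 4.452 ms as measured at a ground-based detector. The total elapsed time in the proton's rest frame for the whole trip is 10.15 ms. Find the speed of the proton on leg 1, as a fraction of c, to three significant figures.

Leg 1: speed unknown; τ_1 = 30.63/γ_1.
Leg 2: γ = 1/√(1 − 0.9924²) = 1/√0.01514 = 8.127; τ_2 = 17.67/8.127 = 2.174 ms.
Leg 3: γ = 1/√(1 − 0.965²) = 1/√0.06878 = 3.813; τ_3 = 4.452/3.813 = 1.168 ms.
Total proper time: τ_1 + 2.174 + 1.168 = 10.15, so τ_1 = 10.15 − 3.342 = 6.808 ms.
γ_1 = 30.63/6.808 = 4.499; β = √(1 − 1/γ²) = √0.9506.

β = 0.975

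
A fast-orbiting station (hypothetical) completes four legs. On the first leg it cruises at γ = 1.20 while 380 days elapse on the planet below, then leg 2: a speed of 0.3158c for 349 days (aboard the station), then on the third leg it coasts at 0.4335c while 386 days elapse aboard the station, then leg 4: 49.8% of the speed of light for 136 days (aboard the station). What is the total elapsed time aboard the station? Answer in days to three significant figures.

Leg 1: γ = 1.20; τ_1 = 380/1.200 = 316.7 days.
Leg 2: 349 days is already measured aboard the station.
Leg 3: 386 days is already measured aboard the station.
Leg 4: 136 days is already measured aboard the station.
Total: 316.7 + 349.0 + 386.0 + 136.0 days.

τ = 1190 days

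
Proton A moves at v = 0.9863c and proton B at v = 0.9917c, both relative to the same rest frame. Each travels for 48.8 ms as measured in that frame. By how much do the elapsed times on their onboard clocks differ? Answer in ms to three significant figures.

|τ_A − τ_B| = 1.78 ms

A: γ = 1/√(1 − 0.9863²) = 1/√0.02721 = 6.062; τ_A = 48.8/6.062 = 8.050 ms.
B: γ = 1/√(1 − 0.9917²) = 1/√0.01653 = 7.778; τ_B = 48.8/7.778 = 6.274 ms.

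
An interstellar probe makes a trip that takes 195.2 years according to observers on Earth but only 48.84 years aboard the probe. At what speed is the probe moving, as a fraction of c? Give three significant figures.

β = 0.968

The proper time is measured aboard the probe (both events occur at the probe's location); Δt is measured on Earth. γ = Δt/τ = 195.2/48.84 = 3.997.
β = √(1 − 1/γ²) = √(1 − 0.06260) = √0.9374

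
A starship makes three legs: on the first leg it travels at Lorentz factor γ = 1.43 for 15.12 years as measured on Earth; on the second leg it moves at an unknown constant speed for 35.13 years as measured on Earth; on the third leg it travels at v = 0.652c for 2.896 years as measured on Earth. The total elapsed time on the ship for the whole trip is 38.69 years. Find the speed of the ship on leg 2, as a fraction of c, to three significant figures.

Leg 1: γ = 1.43; τ_1 = 15.12/1.430 = 10.57 years.
Leg 2: speed unknown; τ_2 = 35.13/γ_2.
Leg 3: γ = 1/√(1 − 0.652²) = 1/√0.5749 = 1.319; τ_3 = 2.896/1.319 = 2.196 years.
Total proper time: 10.57 + τ_2 + 2.196 = 38.69, so τ_2 = 38.69 − 12.77 = 25.92 years.
γ_2 = 35.13/25.92 = 1.355; β = √(1 − 1/γ²) = √0.4556.

β = 0.675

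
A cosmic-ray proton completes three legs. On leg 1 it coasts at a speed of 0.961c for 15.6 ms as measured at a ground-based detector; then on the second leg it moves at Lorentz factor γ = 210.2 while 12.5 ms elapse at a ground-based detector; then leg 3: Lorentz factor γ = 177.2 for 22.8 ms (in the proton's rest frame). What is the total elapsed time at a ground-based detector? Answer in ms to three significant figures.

Leg 1: 15.6 ms is already measured at a ground-based detector.
Leg 2: 12.5 ms is already measured at a ground-based detector.
Leg 3: γ = 177.2; Δt_3 = 177.2 × 22.8 = 4040 ms.
Total: 15.60 + 12.50 + 4040 ms.

Δt = 4070 ms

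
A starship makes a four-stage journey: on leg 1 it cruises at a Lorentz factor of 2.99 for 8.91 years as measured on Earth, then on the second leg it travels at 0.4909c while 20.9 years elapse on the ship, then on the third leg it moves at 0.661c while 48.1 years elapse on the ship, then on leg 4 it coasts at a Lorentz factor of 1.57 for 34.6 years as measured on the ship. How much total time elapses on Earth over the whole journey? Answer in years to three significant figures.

Δt = 151 years

Leg 1: 8.91 years is already measured on Earth.
Leg 2: γ = 1/√(1 − 0.4909²) = 1/√0.7590 = 1.148; Δt_2 = 1.148 × 20.9 = 23.99 years.
Leg 3: γ = 1/√(1 − 0.661²) = 1/√0.5631 = 1.333; Δt_3 = 1.333 × 48.1 = 64.10 years.
Leg 4: γ = 1.57; Δt_4 = 1.570 × 34.6 = 54.32 years.
Total: 8.910 + 23.99 + 64.10 + 54.32 years.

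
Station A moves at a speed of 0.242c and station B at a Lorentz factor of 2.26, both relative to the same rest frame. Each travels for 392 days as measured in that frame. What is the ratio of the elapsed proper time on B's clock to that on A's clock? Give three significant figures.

τ_B/τ_A = 0.456

A: γ = 1/√(1 − 0.242²) = 1/√0.9414 = 1.031. B: γ = 2.26.
τ_A/τ_B = γ_B/γ_A = 2.260/1.031 = 2.193, so τ_B/τ_A = 0.4560.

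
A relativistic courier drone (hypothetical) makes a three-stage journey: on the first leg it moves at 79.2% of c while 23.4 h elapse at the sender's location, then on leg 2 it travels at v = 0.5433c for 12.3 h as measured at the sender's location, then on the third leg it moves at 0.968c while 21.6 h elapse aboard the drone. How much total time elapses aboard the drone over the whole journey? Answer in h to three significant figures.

τ = 46.2 h

Leg 1: β = 0.792; γ = 1/√(1 − 0.792²) = 1/√0.3727 = 1.638; τ_1 = 23.4/1.638 = 14.29 h.
Leg 2: γ = 1/√(1 − 0.5433²) = 1/√0.7048 = 1.191; τ_2 = 12.3/1.191 = 10.33 h.
Leg 3: 21.6 h is already measured aboard the drone.
Total: 14.29 + 10.33 + 21.60 h.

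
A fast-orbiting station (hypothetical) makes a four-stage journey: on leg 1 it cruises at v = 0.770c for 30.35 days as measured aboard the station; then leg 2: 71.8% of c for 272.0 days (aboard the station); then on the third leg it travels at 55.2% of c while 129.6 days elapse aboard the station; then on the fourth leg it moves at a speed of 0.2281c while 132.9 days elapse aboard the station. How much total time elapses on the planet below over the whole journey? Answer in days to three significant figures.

Leg 1: γ = 1/√(1 − 0.770²) = 1/√0.4071 = 1.567; Δt_1 = 1.567 × 30.35 = 47.57 days.
Leg 2: β = 0.718; γ = 1/√(1 − 0.718²) = 1/√0.4845 = 1.437; Δt_2 = 1.437 × 272.0 = 390.8 days.
Leg 3: β = 0.552; γ = 1/√(1 − 0.552²) = 1/√0.6953 = 1.199; Δt_3 = 1.199 × 129.6 = 155.4 days.
Leg 4: γ = 1/√(1 − 0.2281²) = 1/√0.9480 = 1.027; Δt_4 = 1.027 × 132.9 = 136.5 days.
Total: 47.57 + 390.8 + 155.4 + 136.5 days.

Δt = 730 days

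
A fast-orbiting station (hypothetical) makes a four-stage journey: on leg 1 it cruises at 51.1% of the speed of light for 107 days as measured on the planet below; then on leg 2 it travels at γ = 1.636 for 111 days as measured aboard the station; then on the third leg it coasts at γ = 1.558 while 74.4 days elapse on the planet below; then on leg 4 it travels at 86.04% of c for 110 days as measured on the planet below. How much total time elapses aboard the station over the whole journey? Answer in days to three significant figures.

τ = 307 days

Leg 1: β = 0.511; γ = 1/√(1 − 0.511²) = 1/√0.7389 = 1.163; τ_1 = 107/1.163 = 91.98 days.
Leg 2: 111 days is already measured aboard the station.
Leg 3: γ = 1.558; τ_3 = 74.4/1.558 = 47.75 days.
Leg 4: β = 0.8604; γ = 1/√(1 − 0.8604²) = 1/√0.2597 = 1.962; τ_4 = 110/1.962 = 56.06 days.
Total: 91.98 + 111.0 + 47.75 + 56.06 days.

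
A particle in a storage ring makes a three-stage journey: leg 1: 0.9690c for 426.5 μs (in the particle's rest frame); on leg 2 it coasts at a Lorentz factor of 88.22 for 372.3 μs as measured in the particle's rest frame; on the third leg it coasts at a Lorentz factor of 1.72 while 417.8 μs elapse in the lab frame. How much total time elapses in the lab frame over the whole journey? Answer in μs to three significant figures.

Leg 1: γ = 1/√(1 − 0.9690²) = 1/√0.06104 = 4.048; Δt_1 = 4.048 × 426.5 = 1726 μs.
Leg 2: γ = 88.22; Δt_2 = 88.22 × 372.3 = 3.284×10⁴ μs.
Leg 3: 417.8 μs is already measured in the lab frame.
Total: 1726 + 3.284×10⁴ + 417.8 μs.

Δt = 3.50×10⁴ μs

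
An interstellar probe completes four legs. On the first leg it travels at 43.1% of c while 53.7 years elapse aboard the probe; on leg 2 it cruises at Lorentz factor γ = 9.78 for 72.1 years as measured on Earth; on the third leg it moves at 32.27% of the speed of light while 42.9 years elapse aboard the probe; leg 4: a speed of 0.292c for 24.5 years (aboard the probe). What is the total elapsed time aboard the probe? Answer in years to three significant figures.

Leg 1: 53.7 years is already measured aboard the probe.
Leg 2: γ = 9.78; τ_2 = 72.1/9.780 = 7.372 years.
Leg 3: 42.9 years is already measured aboard the probe.
Leg 4: 24.5 years is already measured aboard the probe.
Total: 53.70 + 7.372 + 42.90 + 24.50 years.

τ = 128 years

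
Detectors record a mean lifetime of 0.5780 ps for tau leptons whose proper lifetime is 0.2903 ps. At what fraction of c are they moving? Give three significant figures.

γ = Δt/τ₀ = 0.5780/0.2903 = 1.991
β = √(1 − 1/γ²) = √(1 − 0.2523) = √0.7477

v = 0.865c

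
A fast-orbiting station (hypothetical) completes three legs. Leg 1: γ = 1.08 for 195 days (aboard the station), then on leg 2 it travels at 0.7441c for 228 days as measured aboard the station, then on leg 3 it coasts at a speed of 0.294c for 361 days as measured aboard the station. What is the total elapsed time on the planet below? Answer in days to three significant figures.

Δt = 930 days

Leg 1: γ = 1.08; Δt_1 = 1.080 × 195 = 210.6 days.
Leg 2: γ = 1/√(1 − 0.7441²) = 1/√0.4463 = 1.497; Δt_2 = 1.497 × 228 = 341.3 days.
Leg 3: γ = 1/√(1 − 0.294²) = 1/√0.9136 = 1.046; Δt_3 = 1.046 × 361 = 377.7 days.
Total: 210.6 + 341.3 + 377.7 days.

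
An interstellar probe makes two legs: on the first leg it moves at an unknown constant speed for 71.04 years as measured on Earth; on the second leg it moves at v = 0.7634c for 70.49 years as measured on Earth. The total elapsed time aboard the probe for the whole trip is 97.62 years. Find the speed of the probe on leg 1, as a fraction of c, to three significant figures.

β = 0.680

Leg 1: speed unknown; τ_1 = 71.04/γ_1.
Leg 2: γ = 1/√(1 − 0.7634²) = 1/√0.4172 = 1.548; τ_2 = 70.49/1.548 = 45.53 years.
Total proper time: τ_1 + 45.53 = 97.62, so τ_1 = 97.62 − 45.53 = 52.09 years.
γ_1 = 71.04/52.09 = 1.364; β = √(1 − 1/γ²) = √0.4624.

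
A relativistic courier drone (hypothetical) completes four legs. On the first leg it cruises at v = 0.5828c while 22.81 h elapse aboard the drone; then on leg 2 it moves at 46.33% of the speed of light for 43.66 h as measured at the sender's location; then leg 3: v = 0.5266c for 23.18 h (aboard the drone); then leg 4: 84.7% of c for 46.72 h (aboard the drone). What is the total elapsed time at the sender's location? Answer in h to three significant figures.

Δt = 187 h

Leg 1: γ = 1/√(1 − 0.5828²) = 1/√0.6603 = 1.231; Δt_1 = 1.231 × 22.81 = 28.07 h.
Leg 2: 43.66 h is already measured at the sender's location.
Leg 3: γ = 1/√(1 − 0.5266²) = 1/√0.7227 = 1.176; Δt_3 = 1.176 × 23.18 = 27.27 h.
Leg 4: β = 0.847; γ = 1/√(1 − 0.847²) = 1/√0.2826 = 1.881; Δt_4 = 1.881 × 46.72 = 87.89 h.
Total: 28.07 + 43.66 + 27.27 + 87.89 h.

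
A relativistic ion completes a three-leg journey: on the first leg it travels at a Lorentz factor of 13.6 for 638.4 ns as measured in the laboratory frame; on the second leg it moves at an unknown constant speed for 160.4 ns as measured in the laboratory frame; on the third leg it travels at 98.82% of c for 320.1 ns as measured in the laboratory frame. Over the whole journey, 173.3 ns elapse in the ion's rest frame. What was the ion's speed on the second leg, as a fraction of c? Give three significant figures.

β = 0.876

Leg 1: γ = 13.6; τ_1 = 638.4/13.60 = 46.94 ns.
Leg 2: speed unknown; τ_2 = 160.4/γ_2.
Leg 3: β = 0.9882; γ = 1/√(1 − 0.9882²) = 1/√0.02346 = 6.529; τ_3 = 320.1/6.529 = 49.03 ns.
Total proper time: 46.94 + τ_2 + 49.03 = 173.3, so τ_2 = 173.3 − 95.97 = 77.33 ns.
γ_2 = 160.4/77.33 = 2.074; β = √(1 − 1/γ²) = √0.7676.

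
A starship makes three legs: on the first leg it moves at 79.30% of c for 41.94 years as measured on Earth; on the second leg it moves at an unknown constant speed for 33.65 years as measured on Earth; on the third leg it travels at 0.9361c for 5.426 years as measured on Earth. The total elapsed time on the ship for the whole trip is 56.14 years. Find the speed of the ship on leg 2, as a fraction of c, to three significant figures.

β = 0.523

Leg 1: β = 0.7930; γ = 1/√(1 − 0.7930²) = 1/√0.3712 = 1.641; τ_1 = 41.94/1.641 = 25.55 years.
Leg 2: speed unknown; τ_2 = 33.65/γ_2.
Leg 3: γ = 1/√(1 − 0.9361²) = 1/√0.1237 = 2.843; τ_3 = 5.426/2.843 = 1.909 years.
Total proper time: 25.55 + τ_2 + 1.909 = 56.14, so τ_2 = 56.14 − 27.46 = 28.68 years.
γ_2 = 33.65/28.68 = 1.173; β = √(1 − 1/γ²) = √0.2735.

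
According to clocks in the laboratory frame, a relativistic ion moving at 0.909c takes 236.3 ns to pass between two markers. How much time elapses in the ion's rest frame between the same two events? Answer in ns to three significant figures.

τ = 98.5 ns

γ = 1/√(1 − 0.909²) = 1/√0.1737 = 2.399
The interval measured in the laboratory frame is the dilated one; the clock in the ion's rest frame measures the proper time τ = Δt/γ = 236.3/2.399 ns.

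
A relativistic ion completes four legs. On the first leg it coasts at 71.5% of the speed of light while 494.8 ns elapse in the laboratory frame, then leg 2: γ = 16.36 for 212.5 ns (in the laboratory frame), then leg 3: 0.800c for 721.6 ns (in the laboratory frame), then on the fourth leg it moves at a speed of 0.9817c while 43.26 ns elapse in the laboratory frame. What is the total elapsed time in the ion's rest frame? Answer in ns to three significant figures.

τ = 800 ns

Leg 1: β = 0.715; γ = 1/√(1 − 0.715²) = 1/√0.4888 = 1.430; τ_1 = 494.8/1.430 = 345.9 ns.
Leg 2: γ = 16.36; τ_2 = 212.5/16.36 = 12.99 ns.
Leg 3: γ = 1/√(1 − 0.800²) = 5/3 ≈ 1.667; τ_3 = 721.6/1.667 = 433.0 ns.
Leg 4: γ = 1/√(1 − 0.9817²) = 1/√0.03627 = 5.251; τ_4 = 43.26/5.251 = 8.238 ns.
Total: 345.9 + 12.99 + 433.0 + 8.238 ns.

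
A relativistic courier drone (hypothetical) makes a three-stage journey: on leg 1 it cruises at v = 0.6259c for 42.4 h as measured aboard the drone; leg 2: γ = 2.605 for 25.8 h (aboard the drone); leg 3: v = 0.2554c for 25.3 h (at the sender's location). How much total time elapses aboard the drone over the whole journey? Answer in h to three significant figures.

Leg 1: 42.4 h is already measured aboard the drone.
Leg 2: 25.8 h is already measured aboard the drone.
Leg 3: γ = 1/√(1 − 0.2554²) = 1/√0.9348 = 1.034; τ_3 = 25.3/1.034 = 24.46 h.
Total: 42.40 + 25.80 + 24.46 h.

τ = 92.7 h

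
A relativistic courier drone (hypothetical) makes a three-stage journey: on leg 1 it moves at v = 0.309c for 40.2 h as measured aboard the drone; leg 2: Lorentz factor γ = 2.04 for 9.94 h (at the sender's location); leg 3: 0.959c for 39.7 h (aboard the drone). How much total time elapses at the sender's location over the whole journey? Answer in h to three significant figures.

Δt = 192 h

Leg 1: γ = 1/√(1 − 0.309²) = 1/√0.9045 = 1.051; Δt_1 = 1.051 × 40.2 = 42.27 h.
Leg 2: 9.94 h is already measured at the sender's location.
Leg 3: γ = 1/√(1 − 0.959²) = 1/√0.08032 = 3.529; Δt_3 = 3.529 × 39.7 = 140.1 h.
Total: 42.27 + 9.940 + 140.1 h.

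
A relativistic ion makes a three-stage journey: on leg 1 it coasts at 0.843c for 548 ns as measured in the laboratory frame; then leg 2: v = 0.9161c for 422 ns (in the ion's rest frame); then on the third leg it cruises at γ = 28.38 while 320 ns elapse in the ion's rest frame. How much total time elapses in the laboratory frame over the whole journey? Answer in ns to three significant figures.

Δt = 1.07×10⁴ ns

Leg 1: 548 ns is already measured in the laboratory frame.
Leg 2: γ = 1/√(1 − 0.9161²) = 1/√0.1608 = 2.494; Δt_2 = 2.494 × 422 = 1053 ns.
Leg 3: γ = 28.38; Δt_3 = 28.38 × 320 = 9082 ns.
Total: 548.0 + 1053 + 9082 ns.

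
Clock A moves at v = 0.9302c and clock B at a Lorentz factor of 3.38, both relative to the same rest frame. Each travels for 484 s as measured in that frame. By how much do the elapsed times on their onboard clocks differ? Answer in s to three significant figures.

|τ_A − τ_B| = 34.5 s

A: γ = 1/√(1 − 0.9302²) = 1/√0.1347 = 2.724; τ_A = 484/2.724 = 177.7 s.
B: γ = 3.38; τ_B = 484/3.380 = 143.2 s.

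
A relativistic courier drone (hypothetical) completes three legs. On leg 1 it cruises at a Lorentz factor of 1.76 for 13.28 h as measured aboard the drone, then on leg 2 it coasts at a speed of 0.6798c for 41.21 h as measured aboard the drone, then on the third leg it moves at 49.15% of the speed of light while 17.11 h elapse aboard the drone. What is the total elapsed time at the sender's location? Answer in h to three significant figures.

Δt = 99.2 h

Leg 1: γ = 1.76; Δt_1 = 1.760 × 13.28 = 23.37 h.
Leg 2: γ = 1/√(1 − 0.6798²) = 1/√0.5379 = 1.364; Δt_2 = 1.364 × 41.21 = 56.19 h.
Leg 3: β = 0.4915; γ = 1/√(1 − 0.4915²) = 1/√0.7584 = 1.148; Δt_3 = 1.148 × 17.11 = 19.65 h.
Total: 23.37 + 56.19 + 19.65 h.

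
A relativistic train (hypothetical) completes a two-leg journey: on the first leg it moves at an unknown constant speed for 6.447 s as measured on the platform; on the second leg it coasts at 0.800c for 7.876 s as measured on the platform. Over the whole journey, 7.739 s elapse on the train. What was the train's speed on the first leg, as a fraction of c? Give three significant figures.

Leg 1: speed unknown; τ_1 = 6.447/γ_1.
Leg 2: γ = 1/√(1 − 0.800²) = 5/3 ≈ 1.667; τ_2 = 7.876/1.667 = 4.726 s.
Total proper time: τ_1 + 4.726 = 7.739, so τ_1 = 7.739 − 4.726 = 3.013 s.
γ_1 = 6.447/3.013 = 2.139; β = √(1 − 1/γ²) = √0.7815.

β = 0.884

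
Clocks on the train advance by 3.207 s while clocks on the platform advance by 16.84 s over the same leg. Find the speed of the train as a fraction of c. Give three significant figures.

v = 0.982c

The proper time is measured on the train (both events occur at the train's location); Δt is measured on the platform. γ = Δt/τ = 16.84/3.207 = 5.251.
β = √(1 − 1/γ²) = √(1 − 0.03627) = √0.9637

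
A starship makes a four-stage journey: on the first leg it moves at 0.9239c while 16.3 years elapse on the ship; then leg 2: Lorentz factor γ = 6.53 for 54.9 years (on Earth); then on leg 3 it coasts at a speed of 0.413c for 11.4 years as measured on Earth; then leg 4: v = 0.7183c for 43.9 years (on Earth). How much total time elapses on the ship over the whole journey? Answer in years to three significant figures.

τ = 65.6 years

Leg 1: 16.3 years is already measured on the ship.
Leg 2: γ = 6.53; τ_2 = 54.9/6.530 = 8.407 years.
Leg 3: γ = 1/√(1 − 0.413²) = 1/√0.8294 = 1.098; τ_3 = 11.4/1.098 = 10.38 years.
Leg 4: γ = 1/√(1 − 0.7183²) = 1/√0.4840 = 1.437; τ_4 = 43.9/1.437 = 30.54 years.
Total: 16.30 + 8.407 + 10.38 + 30.54 years.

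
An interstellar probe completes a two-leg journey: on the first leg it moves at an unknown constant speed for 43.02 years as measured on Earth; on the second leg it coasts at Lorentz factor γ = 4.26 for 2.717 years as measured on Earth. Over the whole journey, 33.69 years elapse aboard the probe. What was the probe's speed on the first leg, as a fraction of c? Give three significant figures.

Leg 1: speed unknown; τ_1 = 43.02/γ_1.
Leg 2: γ = 4.26; τ_2 = 2.717/4.260 = 0.6378 years.
Total proper time: τ_1 + 0.6378 = 33.69, so τ_1 = 33.69 − 0.6378 = 33.05 years.
γ_1 = 43.02/33.05 = 1.302; β = √(1 − 1/γ²) = √0.4097.

β = 0.640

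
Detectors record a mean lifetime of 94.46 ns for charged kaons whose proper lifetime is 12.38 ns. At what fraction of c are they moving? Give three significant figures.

v = 0.991c

γ = Δt/τ₀ = 94.46/12.38 = 7.630
β = √(1 − 1/γ²) = √(1 − 0.01718) = √0.9828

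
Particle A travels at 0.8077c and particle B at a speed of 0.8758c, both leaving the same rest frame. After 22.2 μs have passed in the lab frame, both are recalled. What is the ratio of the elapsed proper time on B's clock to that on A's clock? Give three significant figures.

τ_B/τ_A = 0.819

A: γ = 1/√(1 − 0.8077²) = 1/√0.3476 = 1.696. B: γ = 1/√(1 − 0.8758²) = 1/√0.2330 = 2.072.
τ_A/τ_B = γ_B/γ_A = 2.072/1.696 = 1.222, so τ_B/τ_A = 0.8187.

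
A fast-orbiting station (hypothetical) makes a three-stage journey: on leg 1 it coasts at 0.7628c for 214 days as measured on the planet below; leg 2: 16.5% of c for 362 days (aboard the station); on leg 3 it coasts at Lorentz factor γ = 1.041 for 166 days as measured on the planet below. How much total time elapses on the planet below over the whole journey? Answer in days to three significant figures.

Δt = 747 days

Leg 1: 214 days is already measured on the planet below.
Leg 2: β = 0.165; γ = 1/√(1 − 0.165²) = 1/√0.9728 = 1.014; Δt_2 = 1.014 × 362 = 367.0 days.
Leg 3: 166 days is already measured on the planet below.
Total: 214.0 + 367.0 + 166.0 days.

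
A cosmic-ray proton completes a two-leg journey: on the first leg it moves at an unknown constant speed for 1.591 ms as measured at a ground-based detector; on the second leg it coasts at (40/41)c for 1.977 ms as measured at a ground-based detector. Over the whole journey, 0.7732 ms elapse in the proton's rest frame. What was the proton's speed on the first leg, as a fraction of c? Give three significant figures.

β = 0.977

Leg 1: speed unknown; τ_1 = 1.591/γ_1.
Leg 2: γ = 1/√(1 − (40/41)²) = 41/9 ≈ 4.556; τ_2 = 1.977/4.556 = 0.4340 ms.
Total proper time: τ_1 + 0.4340 = 0.7732, so τ_1 = 0.7732 − 0.4340 = 0.3392 ms.
γ_1 = 1.591/0.3392 = 4.690; β = √(1 − 1/γ²) = √0.9545.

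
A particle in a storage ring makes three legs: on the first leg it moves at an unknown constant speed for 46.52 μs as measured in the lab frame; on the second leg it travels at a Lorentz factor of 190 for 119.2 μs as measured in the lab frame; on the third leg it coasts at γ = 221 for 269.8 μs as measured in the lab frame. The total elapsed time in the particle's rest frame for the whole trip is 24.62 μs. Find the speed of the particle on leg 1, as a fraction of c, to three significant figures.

β = 0.872

Leg 1: speed unknown; τ_1 = 46.52/γ_1.
Leg 2: γ = 190; τ_2 = 119.2/190.0 = 0.6274 μs.
Leg 3: γ = 221; τ_3 = 269.8/221.0 = 1.221 μs.
Total proper time: τ_1 + 0.6274 + 1.221 = 24.62, so τ_1 = 24.62 − 1.848 = 22.77 μs.
γ_1 = 46.52/22.77 = 2.043; β = √(1 − 1/γ²) = √0.7604.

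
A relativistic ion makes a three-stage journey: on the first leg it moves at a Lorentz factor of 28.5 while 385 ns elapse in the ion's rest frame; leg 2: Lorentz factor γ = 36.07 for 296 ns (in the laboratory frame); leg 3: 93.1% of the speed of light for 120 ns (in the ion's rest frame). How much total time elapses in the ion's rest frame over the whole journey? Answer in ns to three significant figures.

Leg 1: 385 ns is already measured in the ion's rest frame.
Leg 2: γ = 36.07; τ_2 = 296/36.07 = 8.206 ns.
Leg 3: 120 ns is already measured in the ion's rest frame.
Total: 385.0 + 8.206 + 120.0 ns.

τ = 513 ns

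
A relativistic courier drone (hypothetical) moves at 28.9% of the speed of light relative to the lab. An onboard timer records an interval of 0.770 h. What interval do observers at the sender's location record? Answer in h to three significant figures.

β = 0.289; γ = 1/√(1 − 0.289²) = 1/√0.9165 = 1.045
The interval measured aboard the drone is the proper time (both events occur at the same place in that frame); the lab-frame interval is Δt = γτ = 1.045 × 0.770 h.

Δt = 0.804 h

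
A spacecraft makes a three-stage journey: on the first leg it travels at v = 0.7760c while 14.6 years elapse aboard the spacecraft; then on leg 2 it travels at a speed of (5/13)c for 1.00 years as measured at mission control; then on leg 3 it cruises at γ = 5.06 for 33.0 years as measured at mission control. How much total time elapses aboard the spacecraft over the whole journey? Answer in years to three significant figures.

Leg 1: 14.6 years is already measured aboard the spacecraft.
Leg 2: γ = 1/√(1 − (5/13)²) = 13/12 ≈ 1.083; τ_2 = 1.00/1.083 = 0.9231 years.
Leg 3: γ = 5.06; τ_3 = 33.0/5.060 = 6.522 years.
Total: 14.60 + 0.9231 + 6.522 years.

τ = 22.0 years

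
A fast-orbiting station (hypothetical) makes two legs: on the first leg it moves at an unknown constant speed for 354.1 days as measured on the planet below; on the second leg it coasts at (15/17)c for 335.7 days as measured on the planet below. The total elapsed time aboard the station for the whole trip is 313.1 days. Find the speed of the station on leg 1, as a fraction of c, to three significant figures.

β = 0.899

Leg 1: speed unknown; τ_1 = 354.1/γ_1.
Leg 2: γ = 1/√(1 − (15/17)²) = 17/8 = 2.125; τ_2 = 335.7/2.125 = 158.0 days.
Total proper time: τ_1 + 158.0 = 313.1, so τ_1 = 313.1 − 158.0 = 155.1 days.
γ_1 = 354.1/155.1 = 2.283; β = √(1 − 1/γ²) = √0.8081.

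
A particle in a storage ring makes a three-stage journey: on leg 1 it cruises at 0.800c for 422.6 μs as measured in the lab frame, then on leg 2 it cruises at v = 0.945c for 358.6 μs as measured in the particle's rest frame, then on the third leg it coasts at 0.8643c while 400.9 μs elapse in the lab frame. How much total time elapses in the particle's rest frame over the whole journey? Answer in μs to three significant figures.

Leg 1: γ = 1/√(1 − 0.800²) = 5/3 ≈ 1.667; τ_1 = 422.6/1.667 = 253.6 μs.
Leg 2: 358.6 μs is already measured in the particle's rest frame.
Leg 3: γ = 1/√(1 − 0.8643²) = 1/√0.2530 = 1.988; τ_3 = 400.9/1.988 = 201.6 μs.
Total: 253.6 + 358.6 + 201.6 μs.

τ = 814 μs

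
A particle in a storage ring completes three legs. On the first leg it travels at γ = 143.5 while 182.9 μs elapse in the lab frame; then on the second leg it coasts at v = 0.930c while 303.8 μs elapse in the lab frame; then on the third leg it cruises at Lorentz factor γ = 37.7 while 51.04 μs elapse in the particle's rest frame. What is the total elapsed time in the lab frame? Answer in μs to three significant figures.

Leg 1: 182.9 μs is already measured in the lab frame.
Leg 2: 303.8 μs is already measured in the lab frame.
Leg 3: γ = 37.7; Δt_3 = 37.70 × 51.04 = 1924 μs.
Total: 182.9 + 303.8 + 1924 μs.

Δt = 2410 μs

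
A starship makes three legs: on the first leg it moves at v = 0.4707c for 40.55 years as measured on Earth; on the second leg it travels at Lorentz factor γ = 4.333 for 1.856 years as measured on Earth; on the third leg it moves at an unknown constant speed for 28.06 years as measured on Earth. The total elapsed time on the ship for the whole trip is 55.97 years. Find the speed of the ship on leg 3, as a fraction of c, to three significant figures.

Leg 1: γ = 1/√(1 − 0.4707²) = 1/√0.7784 = 1.133; τ_1 = 40.55/1.133 = 35.78 years.
Leg 2: γ = 4.333; τ_2 = 1.856/4.333 = 0.4283 years.
Leg 3: speed unknown; τ_3 = 28.06/γ_3.
Total proper time: 35.78 + 0.4283 + τ_3 = 55.97, so τ_3 = 55.97 − 36.21 = 19.76 years.
γ_3 = 28.06/19.76 = 1.420; β = √(1 − 1/γ²) = √0.5039.

β = 0.710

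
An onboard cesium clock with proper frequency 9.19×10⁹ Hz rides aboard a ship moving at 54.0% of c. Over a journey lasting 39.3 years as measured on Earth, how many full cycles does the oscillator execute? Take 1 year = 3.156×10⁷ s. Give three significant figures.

β = 0.540; γ = 1/√(1 − 0.540²) = 1/√0.7084 = 1.188
The oscillator's own cycle count is N = f × τ where τ is the proper time on the ship. τ = Δt/γ = 39.3/1.188 = 33.08 years = 1.044×10⁹ s.
N = 9.19×10⁹ × 1.044×10⁹ = 9.594×10¹⁸.

N = 9.59×10¹⁸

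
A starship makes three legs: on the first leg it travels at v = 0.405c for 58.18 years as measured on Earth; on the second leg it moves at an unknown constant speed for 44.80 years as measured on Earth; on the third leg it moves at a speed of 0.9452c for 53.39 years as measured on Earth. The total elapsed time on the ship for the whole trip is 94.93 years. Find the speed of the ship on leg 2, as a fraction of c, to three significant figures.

Leg 1: γ = 1/√(1 − 0.405²) = 1/√0.8360 = 1.094; τ_1 = 58.18/1.094 = 53.19 years.
Leg 2: speed unknown; τ_2 = 44.80/γ_2.
Leg 3: γ = 1/√(1 − 0.9452²) = 1/√0.1066 = 3.063; τ_3 = 53.39/3.063 = 17.43 years.
Total proper time: 53.19 + τ_2 + 17.43 = 94.93, so τ_2 = 94.93 − 70.63 = 24.30 years.
γ_2 = 44.80/24.30 = 1.843; β = √(1 − 1/γ²) = √0.7057.

β = 0.840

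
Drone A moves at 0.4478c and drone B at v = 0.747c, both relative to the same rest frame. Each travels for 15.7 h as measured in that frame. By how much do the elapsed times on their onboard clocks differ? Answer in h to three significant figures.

A: γ = 1/√(1 − 0.4478²) = 1/√0.7995 = 1.118; τ_A = 15.7/1.118 = 14.04 h.
B: γ = 1/√(1 − 0.747²) = 1/√0.4420 = 1.504; τ_B = 15.7/1.504 = 10.44 h.

|τ_A − τ_B| = 3.60 h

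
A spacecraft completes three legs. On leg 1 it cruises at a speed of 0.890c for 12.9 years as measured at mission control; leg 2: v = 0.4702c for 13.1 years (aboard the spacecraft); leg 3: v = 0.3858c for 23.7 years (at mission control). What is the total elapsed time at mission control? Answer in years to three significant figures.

Δt = 51.4 years

Leg 1: 12.9 years is already measured at mission control.
Leg 2: γ = 1/√(1 − 0.4702²) = 1/√0.7789 = 1.133; Δt_2 = 1.133 × 13.1 = 14.84 years.
Leg 3: 23.7 years is already measured at mission control.
Total: 12.90 + 14.84 + 23.70 years.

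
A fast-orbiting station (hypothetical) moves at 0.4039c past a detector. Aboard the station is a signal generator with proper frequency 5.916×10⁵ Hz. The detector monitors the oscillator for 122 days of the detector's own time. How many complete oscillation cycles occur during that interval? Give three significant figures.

N = 5.70×10¹²

γ = 1/√(1 − 0.4039²) = 1/√0.8369 = 1.093
During 122 days of lab time, the oscillator's proper time advances by τ = Δt/γ = 122/1.093 = 111.6 days = 9.643×10⁶ s.
N = f × τ = 5.916×10⁵ × 9.643×10⁶ = 5.705×10¹².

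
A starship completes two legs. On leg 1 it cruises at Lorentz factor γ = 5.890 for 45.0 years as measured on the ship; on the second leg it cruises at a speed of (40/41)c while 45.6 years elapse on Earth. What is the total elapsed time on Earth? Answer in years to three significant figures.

Δt = 311 years

Leg 1: γ = 5.890; Δt_1 = 5.890 × 45.0 = 265.0 years.
Leg 2: 45.6 years is already measured on Earth.
Total: 265.0 + 45.60 years.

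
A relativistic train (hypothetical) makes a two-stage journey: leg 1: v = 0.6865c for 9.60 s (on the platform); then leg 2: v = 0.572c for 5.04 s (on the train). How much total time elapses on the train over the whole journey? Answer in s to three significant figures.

τ = 12.0 s

Leg 1: γ = 1/√(1 − 0.6865²) = 1/√0.5287 = 1.375; τ_1 = 9.60/1.375 = 6.980 s.
Leg 2: 5.04 s is already measured on the train.
Total: 6.980 + 5.040 s.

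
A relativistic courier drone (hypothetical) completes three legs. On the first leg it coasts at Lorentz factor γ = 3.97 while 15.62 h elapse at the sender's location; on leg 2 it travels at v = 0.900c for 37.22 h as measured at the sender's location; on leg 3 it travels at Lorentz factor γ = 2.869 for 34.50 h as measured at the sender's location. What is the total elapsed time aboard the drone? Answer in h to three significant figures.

τ = 32.2 h

Leg 1: γ = 3.97; τ_1 = 15.62/3.970 = 3.935 h.
Leg 2: γ = 1/√(1 − 0.900²) = 1/√0.1900 = 2.294; τ_2 = 37.22/2.294 = 16.22 h.
Leg 3: γ = 2.869; τ_3 = 34.50/2.869 = 12.03 h.
Total: 3.935 + 16.22 + 12.03 h.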